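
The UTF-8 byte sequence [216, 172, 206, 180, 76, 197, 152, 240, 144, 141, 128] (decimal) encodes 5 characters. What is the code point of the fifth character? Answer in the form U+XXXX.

Offset 0: leading byte 0xD8 = 11011000 → 2-byte char #1 = D8 AC.
Offset 2: leading byte 0xCE = 11001110 → 2-byte char #2 = CE B4.
Offset 4: leading byte 0x4C = 01001100 → 1-byte char #3 = 4C.
Offset 5: leading byte 0xC5 = 11000101 → 2-byte char #4 = C5 98.
Offset 7: leading byte 0xF0 = 11110000 → 4-byte char #5 = F0 90 8D 80.
Leading byte 0xF0 = 11110000 matches 11110xxx → 4-byte sequence.
Byte 1: 0xF0 = 11110000, payload 000 (3 bits).
Byte 2: 0x90 = 10010000 (10xxxxxx ✓), payload 010000.
Byte 3: 0x8D = 10001101 (10xxxxxx ✓), payload 001101.
Byte 4: 0x80 = 10000000 (10xxxxxx ✓), payload 000000.
Concatenate: 000010000001101000000 = 0x10340 (21 bits → U+10340).

U+10340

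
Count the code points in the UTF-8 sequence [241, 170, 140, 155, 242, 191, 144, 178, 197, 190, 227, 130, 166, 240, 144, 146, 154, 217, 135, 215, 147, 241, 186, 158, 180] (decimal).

Byte at offset 0: 0xF1 = 11110001 → 4-byte char (#1). Advance 4.
Byte at offset 4: 0xF2 = 11110010 → 4-byte char (#2). Advance 4.
Byte at offset 8: 0xC5 = 11000101 → 2-byte char (#3). Advance 2.
Byte at offset 10: 0xE3 = 11100011 → 3-byte char (#4). Advance 3.
Byte at offset 13: 0xF0 = 11110000 → 4-byte char (#5). Advance 4.
Byte at offset 17: 0xD9 = 11011001 → 2-byte char (#6). Advance 2.
Byte at offset 19: 0xD7 = 11010111 → 2-byte char (#7). Advance 2.
Byte at offset 21: 0xF1 = 11110001 → 4-byte char (#8). Advance 4.
Reached end at offset 25 after 8 code points.

8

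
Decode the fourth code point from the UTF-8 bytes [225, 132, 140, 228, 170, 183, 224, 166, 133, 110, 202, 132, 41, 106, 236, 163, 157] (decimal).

Offset 0: leading byte 0xE1 = 11100001 → 3-byte char #1 = E1 84 8C.
Offset 3: leading byte 0xE4 = 11100100 → 3-byte char #2 = E4 AA B7.
Offset 6: leading byte 0xE0 = 11100000 → 3-byte char #3 = E0 A6 85.
Offset 9: leading byte 0x6E = 01101110 → 1-byte char #4 = 6E.
Leading byte 0x6E = 01101110 matches 0xxxxxxx → 1-byte sequence.
Byte 1: 0x6E = 01101110, payload 1101110 (7 bits).
Concatenate: 1101110 = 0x6E (7 bits → U+006E).

U+006E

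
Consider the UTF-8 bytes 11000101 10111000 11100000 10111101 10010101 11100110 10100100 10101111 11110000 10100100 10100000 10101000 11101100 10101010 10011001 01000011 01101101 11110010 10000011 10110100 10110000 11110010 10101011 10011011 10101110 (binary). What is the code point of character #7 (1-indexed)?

Offset 0: leading byte 0xC5 = 11000101 → 2-byte char #1 = C5 B8.
Offset 2: leading byte 0xE0 = 11100000 → 3-byte char #2 = E0 BD 95.
Offset 5: leading byte 0xE6 = 11100110 → 3-byte char #3 = E6 A4 AF.
Offset 8: leading byte 0xF0 = 11110000 → 4-byte char #4 = F0 A4 A0 A8.
Offset 12: leading byte 0xEC = 11101100 → 3-byte char #5 = EC AA 99.
Offset 15: leading byte 0x43 = 01000011 → 1-byte char #6 = 43.
Offset 16: leading byte 0x6D = 01101101 → 1-byte char #7 = 6D.
Leading byte 0x6D = 01101101 matches 0xxxxxxx → 1-byte sequence.
Byte 1: 0x6D = 01101101, payload 1101101 (7 bits).
Concatenate: 1101101 = 0x6D (7 bits → U+006D).

U+006D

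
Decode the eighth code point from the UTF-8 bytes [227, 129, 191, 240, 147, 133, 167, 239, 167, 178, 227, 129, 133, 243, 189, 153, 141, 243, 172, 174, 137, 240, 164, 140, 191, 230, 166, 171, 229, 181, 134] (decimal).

Offset 0: leading byte 0xE3 = 11100011 → 3-byte char #1 = E3 81 BF.
Offset 3: leading byte 0xF0 = 11110000 → 4-byte char #2 = F0 93 85 A7.
Offset 7: leading byte 0xEF = 11101111 → 3-byte char #3 = EF A7 B2.
Offset 10: leading byte 0xE3 = 11100011 → 3-byte char #4 = E3 81 85.
Offset 13: leading byte 0xF3 = 11110011 → 4-byte char #5 = F3 BD 99 8D.
Offset 17: leading byte 0xF3 = 11110011 → 4-byte char #6 = F3 AC AE 89.
Offset 21: leading byte 0xF0 = 11110000 → 4-byte char #7 = F0 A4 8C BF.
Offset 25: leading byte 0xE6 = 11100110 → 3-byte char #8 = E6 A6 AB.
Leading byte 0xE6 = 11100110 matches 1110xxxx → 3-byte sequence.
Byte 1: 0xE6 = 11100110, payload 0110 (4 bits).
Byte 2: 0xA6 = 10100110 (10xxxxxx ✓), payload 100110.
Byte 3: 0xAB = 10101011 (10xxxxxx ✓), payload 101011.
Concatenate: 0110100110101011 = 0x69AB (16 bits → U+69AB).

U+69AB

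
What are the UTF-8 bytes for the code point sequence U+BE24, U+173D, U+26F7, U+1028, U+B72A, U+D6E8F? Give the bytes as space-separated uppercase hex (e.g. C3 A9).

EB B8 A4 E1 9C BD E2 9B B7 E1 80 A8 EB 9C AA F3 96 BA 8F

U+BE24: 3-byte form → EB B8 A4.
U+173D: 3-byte form → E1 9C BD.
U+26F7: 3-byte form → E2 9B B7.
U+1028: 3-byte form → E1 80 A8.
U+B72A: 3-byte form → EB 9C AA.
U+D6E8F: 4-byte form → F3 96 BA 8F.
Concatenated (19 bytes): EB B8 A4 E1 9C BD E2 9B B7 E1 80 A8 EB 9C AA F3 96 BA 8F.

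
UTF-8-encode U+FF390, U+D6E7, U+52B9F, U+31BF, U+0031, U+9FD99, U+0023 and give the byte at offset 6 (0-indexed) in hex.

U+FF390 → 4-byte form F3 BF 8E 90 at offsets 0–3.
U+D6E7 → 3-byte form ED 9B A7 at offsets 4–6.
Offset 6 falls in char 2's range; it's byte 3 of ED 9B A7 = 0xA7.

0xA7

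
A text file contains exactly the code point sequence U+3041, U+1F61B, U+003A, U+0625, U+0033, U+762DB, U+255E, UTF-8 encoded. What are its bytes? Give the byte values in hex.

E3 81 81 F0 9F 98 9B 3A D8 A5 33 F1 B6 8B 9B E2 95 9E

U+3041: 3-byte form → E3 81 81.
U+1F61B: 4-byte form → F0 9F 98 9B.
U+003A: 1-byte form → 3A.
U+0625: 2-byte form → D8 A5.
U+0033: 1-byte form → 33.
U+762DB: 4-byte form → F1 B6 8B 9B.
U+255E: 3-byte form → E2 95 9E.
Concatenated (18 bytes): E3 81 81 F0 9F 98 9B 3A D8 A5 33 F1 B6 8B 9B E2 95 9E.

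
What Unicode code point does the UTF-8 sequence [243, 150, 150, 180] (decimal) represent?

Leading byte 0xF3 = 11110011 matches 11110xxx → 4-byte sequence.
Byte 1: 0xF3 = 11110011, payload 011 (3 bits).
Byte 2: 0x96 = 10010110 (10xxxxxx ✓), payload 010110.
Byte 3: 0x96 = 10010110 (10xxxxxx ✓), payload 010110.
Byte 4: 0xB4 = 10110100 (10xxxxxx ✓), payload 110100.
Concatenate: 011010110010110110100 = 0xD65B4 (21 bits → U+D65B4).

U+D65B4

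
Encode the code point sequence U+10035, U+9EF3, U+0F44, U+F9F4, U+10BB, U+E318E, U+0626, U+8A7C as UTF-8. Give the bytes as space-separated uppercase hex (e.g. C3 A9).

F0 90 80 B5 E9 BB B3 E0 BD 84 EF A7 B4 E1 82 BB F3 A3 86 8E D8 A6 E8 A9 BC

U+10035: 4-byte form → F0 90 80 B5.
U+9EF3: 3-byte form → E9 BB B3.
U+0F44: 3-byte form → E0 BD 84.
U+F9F4: 3-byte form → EF A7 B4.
U+10BB: 3-byte form → E1 82 BB.
U+E318E: 4-byte form → F3 A3 86 8E.
U+0626: 2-byte form → D8 A6.
U+8A7C: 3-byte form → E8 A9 BC.
Concatenated (25 bytes): F0 90 80 B5 E9 BB B3 E0 BD 84 EF A7 B4 E1 82 BB F3 A3 86 8E D8 A6 E8 A9 BC.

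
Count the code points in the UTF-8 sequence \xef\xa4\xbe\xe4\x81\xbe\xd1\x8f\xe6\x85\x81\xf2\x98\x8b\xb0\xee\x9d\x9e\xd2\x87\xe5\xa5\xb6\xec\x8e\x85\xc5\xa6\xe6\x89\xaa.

11

Byte at offset 0: 0xEF = 11101111 → 3-byte char (#1). Advance 3.
Byte at offset 3: 0xE4 = 11100100 → 3-byte char (#2). Advance 3.
Byte at offset 6: 0xD1 = 11010001 → 2-byte char (#3). Advance 2.
Byte at offset 8: 0xE6 = 11100110 → 3-byte char (#4). Advance 3.
Byte at offset 11: 0xF2 = 11110010 → 4-byte char (#5). Advance 4.
Byte at offset 15: 0xEE = 11101110 → 3-byte char (#6). Advance 3.
Byte at offset 18: 0xD2 = 11010010 → 2-byte char (#7). Advance 2.
Byte at offset 20: 0xE5 = 11100101 → 3-byte char (#8). Advance 3.
Byte at offset 23: 0xEC = 11101100 → 3-byte char (#9). Advance 3.
Byte at offset 26: 0xC5 = 11000101 → 2-byte char (#10). Advance 2.
Byte at offset 28: 0xE6 = 11100110 → 3-byte char (#11). Advance 3.
Reached end at offset 31 after 11 code points.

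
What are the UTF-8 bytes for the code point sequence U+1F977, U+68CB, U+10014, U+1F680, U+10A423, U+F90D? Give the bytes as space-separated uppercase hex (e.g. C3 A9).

U+1F977: 4-byte form → F0 9F A5 B7.
U+68CB: 3-byte form → E6 A3 8B.
U+10014: 4-byte form → F0 90 80 94.
U+1F680: 4-byte form → F0 9F 9A 80.
U+10A423: 4-byte form → F4 8A 90 A3.
U+F90D: 3-byte form → EF A4 8D.
Concatenated (22 bytes): F0 9F A5 B7 E6 A3 8B F0 90 80 94 F0 9F 9A 80 F4 8A 90 A3 EF A4 8D.

F0 9F A5 B7 E6 A3 8B F0 90 80 94 F0 9F 9A 80 F4 8A 90 A3 EF A4 8D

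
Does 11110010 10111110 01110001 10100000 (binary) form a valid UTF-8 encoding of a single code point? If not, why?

Leading byte 0xF2 = 11110010 → 4-byte form.
Byte 3 is 0x71 = 01110001, which is not 10xxxxxx — expected a continuation byte.

invalid (non-continuation byte where continuation expected)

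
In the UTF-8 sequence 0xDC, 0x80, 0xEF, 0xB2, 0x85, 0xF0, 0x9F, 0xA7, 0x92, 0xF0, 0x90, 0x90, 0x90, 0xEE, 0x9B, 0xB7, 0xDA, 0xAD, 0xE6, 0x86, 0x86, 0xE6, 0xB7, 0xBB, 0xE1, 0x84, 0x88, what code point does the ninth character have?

Offset 0: leading byte 0xDC = 11011100 → 2-byte char #1 = DC 80.
Offset 2: leading byte 0xEF = 11101111 → 3-byte char #2 = EF B2 85.
Offset 5: leading byte 0xF0 = 11110000 → 4-byte char #3 = F0 9F A7 92.
Offset 9: leading byte 0xF0 = 11110000 → 4-byte char #4 = F0 90 90 90.
Offset 13: leading byte 0xEE = 11101110 → 3-byte char #5 = EE 9B B7.
Offset 16: leading byte 0xDA = 11011010 → 2-byte char #6 = DA AD.
Offset 18: leading byte 0xE6 = 11100110 → 3-byte char #7 = E6 86 86.
Offset 21: leading byte 0xE6 = 11100110 → 3-byte char #8 = E6 B7 BB.
Offset 24: leading byte 0xE1 = 11100001 → 3-byte char #9 = E1 84 88.
Leading byte 0xE1 = 11100001 matches 1110xxxx → 3-byte sequence.
Byte 1: 0xE1 = 11100001, payload 0001 (4 bits).
Byte 2: 0x84 = 10000100 (10xxxxxx ✓), payload 000100.
Byte 3: 0x88 = 10001000 (10xxxxxx ✓), payload 001000.
Concatenate: 0001000100001000 = 0x1108 (16 bits → U+1108).

U+1108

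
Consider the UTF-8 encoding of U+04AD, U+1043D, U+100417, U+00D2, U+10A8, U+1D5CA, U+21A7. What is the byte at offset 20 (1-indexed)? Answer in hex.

1-indexed offset 20 is 0-indexed offset 19.
U+04AD → 2-byte form D2 AD at offsets 0–1.
U+1043D → 4-byte form F0 90 90 BD at offsets 2–5.
U+100417 → 4-byte form F4 80 90 97 at offsets 6–9.
U+00D2 → 2-byte form C3 92 at offsets 10–11.
U+10A8 → 3-byte form E1 82 A8 at offsets 12–14.
U+1D5CA → 4-byte form F0 9D 97 8A at offsets 15–18.
U+21A7 → 3-byte form E2 86 A7 at offsets 19–21.
Offset 19 falls in char 7's range; it's byte 1 of E2 86 A7 = 0xE2.

0xE2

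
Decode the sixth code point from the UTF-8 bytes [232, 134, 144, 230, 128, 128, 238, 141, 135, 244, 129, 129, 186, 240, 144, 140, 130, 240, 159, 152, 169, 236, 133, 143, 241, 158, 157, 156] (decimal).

U+1F629

Offset 0: leading byte 0xE8 = 11101000 → 3-byte char #1 = E8 86 90.
Offset 3: leading byte 0xE6 = 11100110 → 3-byte char #2 = E6 80 80.
Offset 6: leading byte 0xEE = 11101110 → 3-byte char #3 = EE 8D 87.
Offset 9: leading byte 0xF4 = 11110100 → 4-byte char #4 = F4 81 81 BA.
Offset 13: leading byte 0xF0 = 11110000 → 4-byte char #5 = F0 90 8C 82.
Offset 17: leading byte 0xF0 = 11110000 → 4-byte char #6 = F0 9F 98 A9.
Leading byte 0xF0 = 11110000 matches 11110xxx → 4-byte sequence.
Byte 1: 0xF0 = 11110000, payload 000 (3 bits).
Byte 2: 0x9F = 10011111 (10xxxxxx ✓), payload 011111.
Byte 3: 0x98 = 10011000 (10xxxxxx ✓), payload 011000.
Byte 4: 0xA9 = 10101001 (10xxxxxx ✓), payload 101001.
Concatenate: 000011111011000101001 = 0x1F629 (21 bits → U+1F629).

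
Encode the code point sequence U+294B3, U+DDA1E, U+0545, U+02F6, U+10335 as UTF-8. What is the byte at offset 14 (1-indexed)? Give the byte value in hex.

0x90

1-indexed offset 14 is 0-indexed offset 13.
U+294B3 → 4-byte form F0 A9 92 B3 at offsets 0–3.
U+DDA1E → 4-byte form F3 9D A8 9E at offsets 4–7.
U+0545 → 2-byte form D5 85 at offsets 8–9.
U+02F6 → 2-byte form CB B6 at offsets 10–11.
U+10335 → 4-byte form F0 90 8C B5 at offsets 12–15.
Offset 13 falls in char 5's range; it's byte 2 of F0 90 8C B5 = 0x90.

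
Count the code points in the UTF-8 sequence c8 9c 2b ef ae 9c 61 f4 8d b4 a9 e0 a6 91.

Byte at offset 0: 0xC8 = 11001000 → 2-byte char (#1). Advance 2.
Byte at offset 2: 0x2B = 00101011 → 1-byte char (#2). Advance 1.
Byte at offset 3: 0xEF = 11101111 → 3-byte char (#3). Advance 3.
Byte at offset 6: 0x61 = 01100001 → 1-byte char (#4). Advance 1.
Byte at offset 7: 0xF4 = 11110100 → 4-byte char (#5). Advance 4.
Byte at offset 11: 0xE0 = 11100000 → 3-byte char (#6). Advance 3.
Reached end at offset 14 after 6 code points.

6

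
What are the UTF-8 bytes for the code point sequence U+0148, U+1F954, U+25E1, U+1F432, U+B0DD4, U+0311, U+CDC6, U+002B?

U+0148: 2-byte form → C5 88.
U+1F954: 4-byte form → F0 9F A5 94.
U+25E1: 3-byte form → E2 97 A1.
U+1F432: 4-byte form → F0 9F 90 B2.
U+B0DD4: 4-byte form → F2 B0 B7 94.
U+0311: 2-byte form → CC 91.
U+CDC6: 3-byte form → EC B7 86.
U+002B: 1-byte form → 2B.
Concatenated (23 bytes): C5 88 F0 9F A5 94 E2 97 A1 F0 9F 90 B2 F2 B0 B7 94 CC 91 EC B7 86 2B.

C5 88 F0 9F A5 94 E2 97 A1 F0 9F 90 B2 F2 B0 B7 94 CC 91 EC B7 86 2B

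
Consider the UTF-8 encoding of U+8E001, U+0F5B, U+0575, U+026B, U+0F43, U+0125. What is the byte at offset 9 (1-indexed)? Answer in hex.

1-indexed offset 9 is 0-indexed offset 8.
U+8E001 → 4-byte form F2 8E 80 81 at offsets 0–3.
U+0F5B → 3-byte form E0 BD 9B at offsets 4–6.
U+0575 → 2-byte form D5 B5 at offsets 7–8.
Offset 8 falls in char 3's range; it's byte 2 of D5 B5 = 0xB5.

0xB5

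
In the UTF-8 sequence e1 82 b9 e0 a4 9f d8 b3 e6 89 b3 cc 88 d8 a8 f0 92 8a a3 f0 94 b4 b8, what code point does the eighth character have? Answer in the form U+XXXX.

Offset 0: leading byte 0xE1 = 11100001 → 3-byte char #1 = E1 82 B9.
Offset 3: leading byte 0xE0 = 11100000 → 3-byte char #2 = E0 A4 9F.
Offset 6: leading byte 0xD8 = 11011000 → 2-byte char #3 = D8 B3.
Offset 8: leading byte 0xE6 = 11100110 → 3-byte char #4 = E6 89 B3.
Offset 11: leading byte 0xCC = 11001100 → 2-byte char #5 = CC 88.
Offset 13: leading byte 0xD8 = 11011000 → 2-byte char #6 = D8 A8.
Offset 15: leading byte 0xF0 = 11110000 → 4-byte char #7 = F0 92 8A A3.
Offset 19: leading byte 0xF0 = 11110000 → 4-byte char #8 = F0 94 B4 B8.
Leading byte 0xF0 = 11110000 matches 11110xxx → 4-byte sequence.
Byte 1: 0xF0 = 11110000, payload 000 (3 bits).
Byte 2: 0x94 = 10010100 (10xxxxxx ✓), payload 010100.
Byte 3: 0xB4 = 10110100 (10xxxxxx ✓), payload 110100.
Byte 4: 0xB8 = 10111000 (10xxxxxx ✓), payload 111000.
Concatenate: 000010100110100111000 = 0x14D38 (21 bits → U+14D38).

U+14D38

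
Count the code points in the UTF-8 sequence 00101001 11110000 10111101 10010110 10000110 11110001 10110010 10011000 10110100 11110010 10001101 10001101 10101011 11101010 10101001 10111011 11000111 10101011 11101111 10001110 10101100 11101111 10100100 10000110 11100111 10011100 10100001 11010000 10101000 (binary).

10

Byte at offset 0: 0x29 = 00101001 → 1-byte char (#1). Advance 1.
Byte at offset 1: 0xF0 = 11110000 → 4-byte char (#2). Advance 4.
Byte at offset 5: 0xF1 = 11110001 → 4-byte char (#3). Advance 4.
Byte at offset 9: 0xF2 = 11110010 → 4-byte char (#4). Advance 4.
Byte at offset 13: 0xEA = 11101010 → 3-byte char (#5). Advance 3.
Byte at offset 16: 0xC7 = 11000111 → 2-byte char (#6). Advance 2.
Byte at offset 18: 0xEF = 11101111 → 3-byte char (#7). Advance 3.
Byte at offset 21: 0xEF = 11101111 → 3-byte char (#8). Advance 3.
Byte at offset 24: 0xE7 = 11100111 → 3-byte char (#9). Advance 3.
Byte at offset 27: 0xD0 = 11010000 → 2-byte char (#10). Advance 2.
Reached end at offset 29 after 10 code points.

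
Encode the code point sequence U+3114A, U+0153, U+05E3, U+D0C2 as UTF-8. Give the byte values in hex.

F0 B1 85 8A C5 93 D7 A3 ED 83 82

U+3114A: 4-byte form → F0 B1 85 8A.
U+0153: 2-byte form → C5 93.
U+05E3: 2-byte form → D7 A3.
U+D0C2: 3-byte form → ED 83 82.
Concatenated (11 bytes): F0 B1 85 8A C5 93 D7 A3 ED 83 82.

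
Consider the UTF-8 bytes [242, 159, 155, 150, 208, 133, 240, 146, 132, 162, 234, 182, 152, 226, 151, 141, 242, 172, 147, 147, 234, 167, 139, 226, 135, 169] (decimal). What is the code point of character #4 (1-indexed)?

U+AD98

Offset 0: leading byte 0xF2 = 11110010 → 4-byte char #1 = F2 9F 9B 96.
Offset 4: leading byte 0xD0 = 11010000 → 2-byte char #2 = D0 85.
Offset 6: leading byte 0xF0 = 11110000 → 4-byte char #3 = F0 92 84 A2.
Offset 10: leading byte 0xEA = 11101010 → 3-byte char #4 = EA B6 98.
Leading byte 0xEA = 11101010 matches 1110xxxx → 3-byte sequence.
Byte 1: 0xEA = 11101010, payload 1010 (4 bits).
Byte 2: 0xB6 = 10110110 (10xxxxxx ✓), payload 110110.
Byte 3: 0x98 = 10011000 (10xxxxxx ✓), payload 011000.
Concatenate: 1010110110011000 = 0xAD98 (16 bits → U+AD98).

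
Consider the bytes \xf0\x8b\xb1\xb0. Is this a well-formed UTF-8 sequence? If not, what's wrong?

invalid (overlong encoding)

Leading byte 0xF0 = 11110000 → 4-byte form.
Continuation bytes all match 10xxxxxx. Payload decodes to 0xBC70.
But 0xBC70 < 0x10000, the minimum for a 4-byte sequence — this is an overlong encoding.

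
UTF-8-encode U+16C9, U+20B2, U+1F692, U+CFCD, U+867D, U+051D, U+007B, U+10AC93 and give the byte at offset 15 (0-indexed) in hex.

0xBD

U+16C9 → 3-byte form E1 9B 89 at offsets 0–2.
U+20B2 → 3-byte form E2 82 B2 at offsets 3–5.
U+1F692 → 4-byte form F0 9F 9A 92 at offsets 6–9.
U+CFCD → 3-byte form EC BF 8D at offsets 10–12.
U+867D → 3-byte form E8 99 BD at offsets 13–15.
Offset 15 falls in char 5's range; it's byte 3 of E8 99 BD = 0xBD.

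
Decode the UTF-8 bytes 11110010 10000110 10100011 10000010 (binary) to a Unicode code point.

Leading byte 0xF2 = 11110010 matches 11110xxx → 4-byte sequence.
Byte 1: 0xF2 = 11110010, payload 010 (3 bits).
Byte 2: 0x86 = 10000110 (10xxxxxx ✓), payload 000110.
Byte 3: 0xA3 = 10100011 (10xxxxxx ✓), payload 100011.
Byte 4: 0x82 = 10000010 (10xxxxxx ✓), payload 000010.
Concatenate: 010000110100011000010 = 0x868C2 (21 bits → U+868C2).

U+868C2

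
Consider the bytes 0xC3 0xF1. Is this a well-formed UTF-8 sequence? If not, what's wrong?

Leading byte 0xC3 = 11000011 → 2-byte form.
Byte 2 is 0xF1 = 11110001, which is not 10xxxxxx — expected a continuation byte.

invalid (non-continuation byte where continuation expected)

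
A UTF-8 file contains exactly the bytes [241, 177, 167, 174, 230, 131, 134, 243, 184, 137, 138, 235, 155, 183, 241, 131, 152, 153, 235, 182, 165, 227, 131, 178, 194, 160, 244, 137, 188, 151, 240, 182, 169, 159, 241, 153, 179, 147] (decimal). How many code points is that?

Byte at offset 0: 0xF1 = 11110001 → 4-byte char (#1). Advance 4.
Byte at offset 4: 0xE6 = 11100110 → 3-byte char (#2). Advance 3.
Byte at offset 7: 0xF3 = 11110011 → 4-byte char (#3). Advance 4.
Byte at offset 11: 0xEB = 11101011 → 3-byte char (#4). Advance 3.
Byte at offset 14: 0xF1 = 11110001 → 4-byte char (#5). Advance 4.
Byte at offset 18: 0xEB = 11101011 → 3-byte char (#6). Advance 3.
Byte at offset 21: 0xE3 = 11100011 → 3-byte char (#7). Advance 3.
Byte at offset 24: 0xC2 = 11000010 → 2-byte char (#8). Advance 2.
Byte at offset 26: 0xF4 = 11110100 → 4-byte char (#9). Advance 4.
Byte at offset 30: 0xF0 = 11110000 → 4-byte char (#10). Advance 4.
Byte at offset 34: 0xF1 = 11110001 → 4-byte char (#11). Advance 4.
Reached end at offset 38 after 11 code points.

11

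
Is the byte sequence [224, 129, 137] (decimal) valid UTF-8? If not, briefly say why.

Leading byte 0xE0 = 11100000 → 3-byte form.
Continuation bytes all match 10xxxxxx. Payload decodes to 0x49.
But 0x49 < 0x800, the minimum for a 3-byte sequence — this is an overlong encoding.

invalid (overlong encoding)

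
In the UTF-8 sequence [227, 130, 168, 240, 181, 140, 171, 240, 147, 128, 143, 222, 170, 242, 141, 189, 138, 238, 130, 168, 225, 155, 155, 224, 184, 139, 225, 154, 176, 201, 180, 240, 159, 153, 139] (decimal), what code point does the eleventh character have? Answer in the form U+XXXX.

U+1F64B

Offset 0: leading byte 0xE3 = 11100011 → 3-byte char #1 = E3 82 A8.
Offset 3: leading byte 0xF0 = 11110000 → 4-byte char #2 = F0 B5 8C AB.
Offset 7: leading byte 0xF0 = 11110000 → 4-byte char #3 = F0 93 80 8F.
Offset 11: leading byte 0xDE = 11011110 → 2-byte char #4 = DE AA.
Offset 13: leading byte 0xF2 = 11110010 → 4-byte char #5 = F2 8D BD 8A.
Offset 17: leading byte 0xEE = 11101110 → 3-byte char #6 = EE 82 A8.
Offset 20: leading byte 0xE1 = 11100001 → 3-byte char #7 = E1 9B 9B.
Offset 23: leading byte 0xE0 = 11100000 → 3-byte char #8 = E0 B8 8B.
Offset 26: leading byte 0xE1 = 11100001 → 3-byte char #9 = E1 9A B0.
Offset 29: leading byte 0xC9 = 11001001 → 2-byte char #10 = C9 B4.
Offset 31: leading byte 0xF0 = 11110000 → 4-byte char #11 = F0 9F 99 8B.
Leading byte 0xF0 = 11110000 matches 11110xxx → 4-byte sequence.
Byte 1: 0xF0 = 11110000, payload 000 (3 bits).
Byte 2: 0x9F = 10011111 (10xxxxxx ✓), payload 011111.
Byte 3: 0x99 = 10011001 (10xxxxxx ✓), payload 011001.
Byte 4: 0x8B = 10001011 (10xxxxxx ✓), payload 001011.
Concatenate: 000011111011001001011 = 0x1F64B (21 bits → U+1F64B).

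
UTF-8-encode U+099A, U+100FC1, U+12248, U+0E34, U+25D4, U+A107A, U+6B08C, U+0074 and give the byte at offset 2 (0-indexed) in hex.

0x9A

U+099A → 3-byte form E0 A6 9A at offsets 0–2.
Offset 2 falls in char 1's range; it's byte 3 of E0 A6 9A = 0x9A.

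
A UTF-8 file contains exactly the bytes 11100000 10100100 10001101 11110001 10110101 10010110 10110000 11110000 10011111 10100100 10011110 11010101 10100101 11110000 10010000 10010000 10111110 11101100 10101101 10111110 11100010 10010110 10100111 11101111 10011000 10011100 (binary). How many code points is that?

Byte at offset 0: 0xE0 = 11100000 → 3-byte char (#1). Advance 3.
Byte at offset 3: 0xF1 = 11110001 → 4-byte char (#2). Advance 4.
Byte at offset 7: 0xF0 = 11110000 → 4-byte char (#3). Advance 4.
Byte at offset 11: 0xD5 = 11010101 → 2-byte char (#4). Advance 2.
Byte at offset 13: 0xF0 = 11110000 → 4-byte char (#5). Advance 4.
Byte at offset 17: 0xEC = 11101100 → 3-byte char (#6). Advance 3.
Byte at offset 20: 0xE2 = 11100010 → 3-byte char (#7). Advance 3.
Byte at offset 23: 0xEF = 11101111 → 3-byte char (#8). Advance 3.
Reached end at offset 26 after 8 code points.

8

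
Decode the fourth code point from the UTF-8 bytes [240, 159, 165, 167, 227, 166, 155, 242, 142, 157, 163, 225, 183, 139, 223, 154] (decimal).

U+1DCB

Offset 0: leading byte 0xF0 = 11110000 → 4-byte char #1 = F0 9F A5 A7.
Offset 4: leading byte 0xE3 = 11100011 → 3-byte char #2 = E3 A6 9B.
Offset 7: leading byte 0xF2 = 11110010 → 4-byte char #3 = F2 8E 9D A3.
Offset 11: leading byte 0xE1 = 11100001 → 3-byte char #4 = E1 B7 8B.
Leading byte 0xE1 = 11100001 matches 1110xxxx → 3-byte sequence.
Byte 1: 0xE1 = 11100001, payload 0001 (4 bits).
Byte 2: 0xB7 = 10110111 (10xxxxxx ✓), payload 110111.
Byte 3: 0x8B = 10001011 (10xxxxxx ✓), payload 001011.
Concatenate: 0001110111001011 = 0x1DCB (16 bits → U+1DCB).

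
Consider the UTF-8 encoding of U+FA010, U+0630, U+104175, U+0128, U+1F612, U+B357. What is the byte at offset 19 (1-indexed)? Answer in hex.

0x97

1-indexed offset 19 is 0-indexed offset 18.
U+FA010 → 4-byte form F3 BA 80 90 at offsets 0–3.
U+0630 → 2-byte form D8 B0 at offsets 4–5.
U+104175 → 4-byte form F4 84 85 B5 at offsets 6–9.
U+0128 → 2-byte form C4 A8 at offsets 10–11.
U+1F612 → 4-byte form F0 9F 98 92 at offsets 12–15.
U+B357 → 3-byte form EB 8D 97 at offsets 16–18.
Offset 18 falls in char 6's range; it's byte 3 of EB 8D 97 = 0x97.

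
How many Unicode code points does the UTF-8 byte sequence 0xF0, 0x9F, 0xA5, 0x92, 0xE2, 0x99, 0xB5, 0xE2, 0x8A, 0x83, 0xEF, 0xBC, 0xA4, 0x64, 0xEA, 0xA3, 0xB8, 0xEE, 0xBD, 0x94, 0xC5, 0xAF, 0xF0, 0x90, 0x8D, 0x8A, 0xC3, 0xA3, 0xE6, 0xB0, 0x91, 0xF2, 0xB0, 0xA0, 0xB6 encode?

12

Byte at offset 0: 0xF0 = 11110000 → 4-byte char (#1). Advance 4.
Byte at offset 4: 0xE2 = 11100010 → 3-byte char (#2). Advance 3.
Byte at offset 7: 0xE2 = 11100010 → 3-byte char (#3). Advance 3.
Byte at offset 10: 0xEF = 11101111 → 3-byte char (#4). Advance 3.
Byte at offset 13: 0x64 = 01100100 → 1-byte char (#5). Advance 1.
Byte at offset 14: 0xEA = 11101010 → 3-byte char (#6). Advance 3.
Byte at offset 17: 0xEE = 11101110 → 3-byte char (#7). Advance 3.
Byte at offset 20: 0xC5 = 11000101 → 2-byte char (#8). Advance 2.
Byte at offset 22: 0xF0 = 11110000 → 4-byte char (#9). Advance 4.
Byte at offset 26: 0xC3 = 11000011 → 2-byte char (#10). Advance 2.
Byte at offset 28: 0xE6 = 11100110 → 3-byte char (#11). Advance 3.
Byte at offset 31: 0xF2 = 11110010 → 4-byte char (#12). Advance 4.
Reached end at offset 35 after 12 code points.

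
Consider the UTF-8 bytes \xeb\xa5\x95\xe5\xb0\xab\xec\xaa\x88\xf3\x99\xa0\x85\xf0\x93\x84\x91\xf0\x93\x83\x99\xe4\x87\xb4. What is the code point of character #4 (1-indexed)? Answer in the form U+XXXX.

Offset 0: leading byte 0xEB = 11101011 → 3-byte char #1 = EB A5 95.
Offset 3: leading byte 0xE5 = 11100101 → 3-byte char #2 = E5 B0 AB.
Offset 6: leading byte 0xEC = 11101100 → 3-byte char #3 = EC AA 88.
Offset 9: leading byte 0xF3 = 11110011 → 4-byte char #4 = F3 99 A0 85.
Leading byte 0xF3 = 11110011 matches 11110xxx → 4-byte sequence.
Byte 1: 0xF3 = 11110011, payload 011 (3 bits).
Byte 2: 0x99 = 10011001 (10xxxxxx ✓), payload 011001.
Byte 3: 0xA0 = 10100000 (10xxxxxx ✓), payload 100000.
Byte 4: 0x85 = 10000101 (10xxxxxx ✓), payload 000101.
Concatenate: 011011001100000000101 = 0xD9805 (21 bits → U+D9805).

U+D9805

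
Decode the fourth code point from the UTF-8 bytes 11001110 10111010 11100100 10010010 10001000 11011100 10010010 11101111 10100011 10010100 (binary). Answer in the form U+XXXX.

U+F8D4

Offset 0: leading byte 0xCE = 11001110 → 2-byte char #1 = CE BA.
Offset 2: leading byte 0xE4 = 11100100 → 3-byte char #2 = E4 92 88.
Offset 5: leading byte 0xDC = 11011100 → 2-byte char #3 = DC 92.
Offset 7: leading byte 0xEF = 11101111 → 3-byte char #4 = EF A3 94.
Leading byte 0xEF = 11101111 matches 1110xxxx → 3-byte sequence.
Byte 1: 0xEF = 11101111, payload 1111 (4 bits).
Byte 2: 0xA3 = 10100011 (10xxxxxx ✓), payload 100011.
Byte 3: 0x94 = 10010100 (10xxxxxx ✓), payload 010100.
Concatenate: 1111100011010100 = 0xF8D4 (16 bits → U+F8D4).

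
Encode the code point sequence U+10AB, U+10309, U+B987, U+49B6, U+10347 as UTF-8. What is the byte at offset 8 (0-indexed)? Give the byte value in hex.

U+10AB → 3-byte form E1 82 AB at offsets 0–2.
U+10309 → 4-byte form F0 90 8C 89 at offsets 3–6.
U+B987 → 3-byte form EB A6 87 at offsets 7–9.
Offset 8 falls in char 3's range; it's byte 2 of EB A6 87 = 0xA6.

0xA6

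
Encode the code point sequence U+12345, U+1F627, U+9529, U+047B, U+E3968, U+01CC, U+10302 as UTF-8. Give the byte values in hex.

F0 92 8D 85 F0 9F 98 A7 E9 94 A9 D1 BB F3 A3 A5 A8 C7 8C F0 90 8C 82

U+12345: 4-byte form → F0 92 8D 85.
U+1F627: 4-byte form → F0 9F 98 A7.
U+9529: 3-byte form → E9 94 A9.
U+047B: 2-byte form → D1 BB.
U+E3968: 4-byte form → F3 A3 A5 A8.
U+01CC: 2-byte form → C7 8C.
U+10302: 4-byte form → F0 90 8C 82.
Concatenated (23 bytes): F0 92 8D 85 F0 9F 98 A7 E9 94 A9 D1 BB F3 A3 A5 A8 C7 8C F0 90 8C 82.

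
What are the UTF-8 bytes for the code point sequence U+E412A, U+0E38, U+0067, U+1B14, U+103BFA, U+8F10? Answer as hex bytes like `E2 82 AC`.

U+E412A: 4-byte form → F3 A4 84 AA.
U+0E38: 3-byte form → E0 B8 B8.
U+0067: 1-byte form → 67.
U+1B14: 3-byte form → E1 AC 94.
U+103BFA: 4-byte form → F4 83 AF BA.
U+8F10: 3-byte form → E8 BC 90.
Concatenated (18 bytes): F3 A4 84 AA E0 B8 B8 67 E1 AC 94 F4 83 AF BA E8 BC 90.

F3 A4 84 AA E0 B8 B8 67 E1 AC 94 F4 83 AF BA E8 BC 90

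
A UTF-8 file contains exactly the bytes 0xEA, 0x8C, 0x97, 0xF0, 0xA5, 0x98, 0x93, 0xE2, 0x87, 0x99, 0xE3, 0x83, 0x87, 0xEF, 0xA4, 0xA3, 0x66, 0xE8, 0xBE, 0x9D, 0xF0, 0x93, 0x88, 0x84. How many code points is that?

Byte at offset 0: 0xEA = 11101010 → 3-byte char (#1). Advance 3.
Byte at offset 3: 0xF0 = 11110000 → 4-byte char (#2). Advance 4.
Byte at offset 7: 0xE2 = 11100010 → 3-byte char (#3). Advance 3.
Byte at offset 10: 0xE3 = 11100011 → 3-byte char (#4). Advance 3.
Byte at offset 13: 0xEF = 11101111 → 3-byte char (#5). Advance 3.
Byte at offset 16: 0x66 = 01100110 → 1-byte char (#6). Advance 1.
Byte at offset 17: 0xE8 = 11101000 → 3-byte char (#7). Advance 3.
Byte at offset 20: 0xF0 = 11110000 → 4-byte char (#8). Advance 4.
Reached end at offset 24 after 8 code points.

8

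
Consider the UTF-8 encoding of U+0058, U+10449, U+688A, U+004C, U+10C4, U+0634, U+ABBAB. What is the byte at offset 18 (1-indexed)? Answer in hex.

0xAB

1-indexed offset 18 is 0-indexed offset 17.
U+0058 → 1-byte form 58 at offsets 0–0.
U+10449 → 4-byte form F0 90 91 89 at offsets 1–4.
U+688A → 3-byte form E6 A2 8A at offsets 5–7.
U+004C → 1-byte form 4C at offsets 8–8.
U+10C4 → 3-byte form E1 83 84 at offsets 9–11.
U+0634 → 2-byte form D8 B4 at offsets 12–13.
U+ABBAB → 4-byte form F2 AB AE AB at offsets 14–17.
Offset 17 falls in char 7's range; it's byte 4 of F2 AB AE AB = 0xAB.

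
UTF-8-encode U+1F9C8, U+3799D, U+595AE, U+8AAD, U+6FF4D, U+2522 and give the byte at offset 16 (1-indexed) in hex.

0xF1

1-indexed offset 16 is 0-indexed offset 15.
U+1F9C8 → 4-byte form F0 9F A7 88 at offsets 0–3.
U+3799D → 4-byte form F0 B7 A6 9D at offsets 4–7.
U+595AE → 4-byte form F1 99 96 AE at offsets 8–11.
U+8AAD → 3-byte form E8 AA AD at offsets 12–14.
U+6FF4D → 4-byte form F1 AF BD 8D at offsets 15–18.
Offset 15 falls in char 5's range; it's byte 1 of F1 AF BD 8D = 0xF1.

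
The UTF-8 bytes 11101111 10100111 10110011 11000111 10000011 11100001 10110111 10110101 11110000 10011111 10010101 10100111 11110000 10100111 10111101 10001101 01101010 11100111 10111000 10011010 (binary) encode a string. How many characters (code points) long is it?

7

Byte at offset 0: 0xEF = 11101111 → 3-byte char (#1). Advance 3.
Byte at offset 3: 0xC7 = 11000111 → 2-byte char (#2). Advance 2.
Byte at offset 5: 0xE1 = 11100001 → 3-byte char (#3). Advance 3.
Byte at offset 8: 0xF0 = 11110000 → 4-byte char (#4). Advance 4.
Byte at offset 12: 0xF0 = 11110000 → 4-byte char (#5). Advance 4.
Byte at offset 16: 0x6A = 01101010 → 1-byte char (#6). Advance 1.
Byte at offset 17: 0xE7 = 11100111 → 3-byte char (#7). Advance 3.
Reached end at offset 20 after 7 code points.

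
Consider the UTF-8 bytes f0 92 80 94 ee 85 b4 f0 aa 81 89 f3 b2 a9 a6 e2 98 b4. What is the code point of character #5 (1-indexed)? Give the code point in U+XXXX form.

Offset 0: leading byte 0xF0 = 11110000 → 4-byte char #1 = F0 92 80 94.
Offset 4: leading byte 0xEE = 11101110 → 3-byte char #2 = EE 85 B4.
Offset 7: leading byte 0xF0 = 11110000 → 4-byte char #3 = F0 AA 81 89.
Offset 11: leading byte 0xF3 = 11110011 → 4-byte char #4 = F3 B2 A9 A6.
Offset 15: leading byte 0xE2 = 11100010 → 3-byte char #5 = E2 98 B4.
Leading byte 0xE2 = 11100010 matches 1110xxxx → 3-byte sequence.
Byte 1: 0xE2 = 11100010, payload 0010 (4 bits).
Byte 2: 0x98 = 10011000 (10xxxxxx ✓), payload 011000.
Byte 3: 0xB4 = 10110100 (10xxxxxx ✓), payload 110100.
Concatenate: 0010011000110100 = 0x2634 (16 bits → U+2634).

U+2634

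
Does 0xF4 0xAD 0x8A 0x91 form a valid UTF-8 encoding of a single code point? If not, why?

invalid (encodes a value above U+10FFFF)

Leading byte 0xF4 = 11110100 → 4-byte form.
Payload = 0x12D291, which exceeds U+10FFFF, the maximum Unicode code point. (Leading bytes F5–FF, or F4 followed by ≥ 0x90, are invalid.)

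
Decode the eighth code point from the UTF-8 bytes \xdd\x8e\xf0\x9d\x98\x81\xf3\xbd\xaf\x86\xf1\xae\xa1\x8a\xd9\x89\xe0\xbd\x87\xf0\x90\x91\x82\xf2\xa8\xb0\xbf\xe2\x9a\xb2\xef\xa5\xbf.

Offset 0: leading byte 0xDD = 11011101 → 2-byte char #1 = DD 8E.
Offset 2: leading byte 0xF0 = 11110000 → 4-byte char #2 = F0 9D 98 81.
Offset 6: leading byte 0xF3 = 11110011 → 4-byte char #3 = F3 BD AF 86.
Offset 10: leading byte 0xF1 = 11110001 → 4-byte char #4 = F1 AE A1 8A.
Offset 14: leading byte 0xD9 = 11011001 → 2-byte char #5 = D9 89.
Offset 16: leading byte 0xE0 = 11100000 → 3-byte char #6 = E0 BD 87.
Offset 19: leading byte 0xF0 = 11110000 → 4-byte char #7 = F0 90 91 82.
Offset 23: leading byte 0xF2 = 11110010 → 4-byte char #8 = F2 A8 B0 BF.
Leading byte 0xF2 = 11110010 matches 11110xxx → 4-byte sequence.
Byte 1: 0xF2 = 11110010, payload 010 (3 bits).
Byte 2: 0xA8 = 10101000 (10xxxxxx ✓), payload 101000.
Byte 3: 0xB0 = 10110000 (10xxxxxx ✓), payload 110000.
Byte 4: 0xBF = 10111111 (10xxxxxx ✓), payload 111111.
Concatenate: 010101000110000111111 = 0xA8C3F (21 bits → U+A8C3F).

U+A8C3F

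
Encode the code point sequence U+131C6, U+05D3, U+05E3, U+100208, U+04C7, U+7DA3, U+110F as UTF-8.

F0 93 87 86 D7 93 D7 A3 F4 80 88 88 D3 87 E7 B6 A3 E1 84 8F

U+131C6: 4-byte form → F0 93 87 86.
U+05D3: 2-byte form → D7 93.
U+05E3: 2-byte form → D7 A3.
U+100208: 4-byte form → F4 80 88 88.
U+04C7: 2-byte form → D3 87.
U+7DA3: 3-byte form → E7 B6 A3.
U+110F: 3-byte form → E1 84 8F.
Concatenated (20 bytes): F0 93 87 86 D7 93 D7 A3 F4 80 88 88 D3 87 E7 B6 A3 E1 84 8F.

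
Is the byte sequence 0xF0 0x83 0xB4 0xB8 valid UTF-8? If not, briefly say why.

Leading byte 0xF0 = 11110000 → 4-byte form.
Continuation bytes all match 10xxxxxx. Payload decodes to 0x3D38.
But 0x3D38 < 0x10000, the minimum for a 4-byte sequence — this is an overlong encoding.

invalid (overlong encoding)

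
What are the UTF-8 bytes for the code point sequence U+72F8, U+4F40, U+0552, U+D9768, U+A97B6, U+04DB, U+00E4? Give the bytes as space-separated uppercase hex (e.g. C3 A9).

U+72F8: 3-byte form → E7 8B B8.
U+4F40: 3-byte form → E4 BD 80.
U+0552: 2-byte form → D5 92.
U+D9768: 4-byte form → F3 99 9D A8.
U+A97B6: 4-byte form → F2 A9 9E B6.
U+04DB: 2-byte form → D3 9B.
U+00E4: 2-byte form → C3 A4.
Concatenated (20 bytes): E7 8B B8 E4 BD 80 D5 92 F3 99 9D A8 F2 A9 9E B6 D3 9B C3 A4.

E7 8B B8 E4 BD 80 D5 92 F3 99 9D A8 F2 A9 9E B6 D3 9B C3 A4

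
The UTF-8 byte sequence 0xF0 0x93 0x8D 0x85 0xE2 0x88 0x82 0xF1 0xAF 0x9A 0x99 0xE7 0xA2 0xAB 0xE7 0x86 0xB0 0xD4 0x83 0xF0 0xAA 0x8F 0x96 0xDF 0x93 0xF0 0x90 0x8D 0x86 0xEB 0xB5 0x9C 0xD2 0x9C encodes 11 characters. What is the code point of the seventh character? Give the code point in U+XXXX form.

U+2A3D6

Offset 0: leading byte 0xF0 = 11110000 → 4-byte char #1 = F0 93 8D 85.
Offset 4: leading byte 0xE2 = 11100010 → 3-byte char #2 = E2 88 82.
Offset 7: leading byte 0xF1 = 11110001 → 4-byte char #3 = F1 AF 9A 99.
Offset 11: leading byte 0xE7 = 11100111 → 3-byte char #4 = E7 A2 AB.
Offset 14: leading byte 0xE7 = 11100111 → 3-byte char #5 = E7 86 B0.
Offset 17: leading byte 0xD4 = 11010100 → 2-byte char #6 = D4 83.
Offset 19: leading byte 0xF0 = 11110000 → 4-byte char #7 = F0 AA 8F 96.
Leading byte 0xF0 = 11110000 matches 11110xxx → 4-byte sequence.
Byte 1: 0xF0 = 11110000, payload 000 (3 bits).
Byte 2: 0xAA = 10101010 (10xxxxxx ✓), payload 101010.
Byte 3: 0x8F = 10001111 (10xxxxxx ✓), payload 001111.
Byte 4: 0x96 = 10010110 (10xxxxxx ✓), payload 010110.
Concatenate: 000101010001111010110 = 0x2A3D6 (21 bits → U+2A3D6).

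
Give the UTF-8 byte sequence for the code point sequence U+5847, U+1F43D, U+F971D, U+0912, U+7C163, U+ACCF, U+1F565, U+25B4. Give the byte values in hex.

E5 A1 87 F0 9F 90 BD F3 B9 9C 9D E0 A4 92 F1 BC 85 A3 EA B3 8F F0 9F 95 A5 E2 96 B4

U+5847: 3-byte form → E5 A1 87.
U+1F43D: 4-byte form → F0 9F 90 BD.
U+F971D: 4-byte form → F3 B9 9C 9D.
U+0912: 3-byte form → E0 A4 92.
U+7C163: 4-byte form → F1 BC 85 A3.
U+ACCF: 3-byte form → EA B3 8F.
U+1F565: 4-byte form → F0 9F 95 A5.
U+25B4: 3-byte form → E2 96 B4.
Concatenated (28 bytes): E5 A1 87 F0 9F 90 BD F3 B9 9C 9D E0 A4 92 F1 BC 85 A3 EA B3 8F F0 9F 95 A5 E2 96 B4.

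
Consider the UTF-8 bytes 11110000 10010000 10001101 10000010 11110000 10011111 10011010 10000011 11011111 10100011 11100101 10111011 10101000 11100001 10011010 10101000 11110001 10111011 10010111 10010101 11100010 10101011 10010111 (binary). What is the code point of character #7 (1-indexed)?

Offset 0: leading byte 0xF0 = 11110000 → 4-byte char #1 = F0 90 8D 82.
Offset 4: leading byte 0xF0 = 11110000 → 4-byte char #2 = F0 9F 9A 83.
Offset 8: leading byte 0xDF = 11011111 → 2-byte char #3 = DF A3.
Offset 10: leading byte 0xE5 = 11100101 → 3-byte char #4 = E5 BB A8.
Offset 13: leading byte 0xE1 = 11100001 → 3-byte char #5 = E1 9A A8.
Offset 16: leading byte 0xF1 = 11110001 → 4-byte char #6 = F1 BB 97 95.
Offset 20: leading byte 0xE2 = 11100010 → 3-byte char #7 = E2 AB 97.
Leading byte 0xE2 = 11100010 matches 1110xxxx → 3-byte sequence.
Byte 1: 0xE2 = 11100010, payload 0010 (4 bits).
Byte 2: 0xAB = 10101011 (10xxxxxx ✓), payload 101011.
Byte 3: 0x97 = 10010111 (10xxxxxx ✓), payload 010111.
Concatenate: 0010101011010111 = 0x2AD7 (16 bits → U+2AD7).

U+2AD7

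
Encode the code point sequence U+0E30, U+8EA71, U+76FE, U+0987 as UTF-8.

U+0E30: 3-byte form → E0 B8 B0.
U+8EA71: 4-byte form → F2 8E A9 B1.
U+76FE: 3-byte form → E7 9B BE.
U+0987: 3-byte form → E0 A6 87.
Concatenated (13 bytes): E0 B8 B0 F2 8E A9 B1 E7 9B BE E0 A6 87.

E0 B8 B0 F2 8E A9 B1 E7 9B BE E0 A6 87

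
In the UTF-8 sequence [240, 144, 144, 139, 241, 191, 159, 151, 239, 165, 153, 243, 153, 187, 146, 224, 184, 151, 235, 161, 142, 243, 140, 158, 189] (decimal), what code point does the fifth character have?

Offset 0: leading byte 0xF0 = 11110000 → 4-byte char #1 = F0 90 90 8B.
Offset 4: leading byte 0xF1 = 11110001 → 4-byte char #2 = F1 BF 9F 97.
Offset 8: leading byte 0xEF = 11101111 → 3-byte char #3 = EF A5 99.
Offset 11: leading byte 0xF3 = 11110011 → 4-byte char #4 = F3 99 BB 92.
Offset 15: leading byte 0xE0 = 11100000 → 3-byte char #5 = E0 B8 97.
Leading byte 0xE0 = 11100000 matches 1110xxxx → 3-byte sequence.
Byte 1: 0xE0 = 11100000, payload 0000 (4 bits).
Byte 2: 0xB8 = 10111000 (10xxxxxx ✓), payload 111000.
Byte 3: 0x97 = 10010111 (10xxxxxx ✓), payload 010111.
Concatenate: 0000111000010111 = 0xE17 (16 bits → U+0E17).

U+0E17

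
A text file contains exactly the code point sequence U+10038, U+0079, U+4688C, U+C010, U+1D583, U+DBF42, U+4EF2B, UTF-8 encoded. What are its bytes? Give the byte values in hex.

F0 90 80 B8 79 F1 86 A2 8C EC 80 90 F0 9D 96 83 F3 9B BD 82 F1 8E BC AB

U+10038: 4-byte form → F0 90 80 B8.
U+0079: 1-byte form → 79.
U+4688C: 4-byte form → F1 86 A2 8C.
U+C010: 3-byte form → EC 80 90.
U+1D583: 4-byte form → F0 9D 96 83.
U+DBF42: 4-byte form → F3 9B BD 82.
U+4EF2B: 4-byte form → F1 8E BC AB.
Concatenated (24 bytes): F0 90 80 B8 79 F1 86 A2 8C EC 80 90 F0 9D 96 83 F3 9B BD 82 F1 8E BC AB.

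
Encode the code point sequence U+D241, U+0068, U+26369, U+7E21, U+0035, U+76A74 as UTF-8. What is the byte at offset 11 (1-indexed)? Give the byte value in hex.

1-indexed offset 11 is 0-indexed offset 10.
U+D241 → 3-byte form ED 89 81 at offsets 0–2.
U+0068 → 1-byte form 68 at offsets 3–3.
U+26369 → 4-byte form F0 A6 8D A9 at offsets 4–7.
U+7E21 → 3-byte form E7 B8 A1 at offsets 8–10.
Offset 10 falls in char 4's range; it's byte 3 of E7 B8 A1 = 0xA1.

0xA1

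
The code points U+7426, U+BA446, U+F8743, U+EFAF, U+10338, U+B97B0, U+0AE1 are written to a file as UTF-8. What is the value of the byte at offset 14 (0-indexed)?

0xF0

U+7426 → 3-byte form E7 90 A6 at offsets 0–2.
U+BA446 → 4-byte form F2 BA 91 86 at offsets 3–6.
U+F8743 → 4-byte form F3 B8 9D 83 at offsets 7–10.
U+EFAF → 3-byte form EE BE AF at offsets 11–13.
U+10338 → 4-byte form F0 90 8C B8 at offsets 14–17.
Offset 14 falls in char 5's range; it's byte 1 of F0 90 8C B8 = 0xF0.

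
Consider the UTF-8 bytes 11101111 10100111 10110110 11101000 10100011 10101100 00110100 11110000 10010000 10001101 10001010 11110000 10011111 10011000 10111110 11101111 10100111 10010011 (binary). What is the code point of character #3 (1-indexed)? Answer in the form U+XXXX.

U+0034

Offset 0: leading byte 0xEF = 11101111 → 3-byte char #1 = EF A7 B6.
Offset 3: leading byte 0xE8 = 11101000 → 3-byte char #2 = E8 A3 AC.
Offset 6: leading byte 0x34 = 00110100 → 1-byte char #3 = 34.
Leading byte 0x34 = 00110100 matches 0xxxxxxx → 1-byte sequence.
Byte 1: 0x34 = 00110100, payload 0110100 (7 bits).
Concatenate: 0110100 = 0x34 (7 bits → U+0034).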